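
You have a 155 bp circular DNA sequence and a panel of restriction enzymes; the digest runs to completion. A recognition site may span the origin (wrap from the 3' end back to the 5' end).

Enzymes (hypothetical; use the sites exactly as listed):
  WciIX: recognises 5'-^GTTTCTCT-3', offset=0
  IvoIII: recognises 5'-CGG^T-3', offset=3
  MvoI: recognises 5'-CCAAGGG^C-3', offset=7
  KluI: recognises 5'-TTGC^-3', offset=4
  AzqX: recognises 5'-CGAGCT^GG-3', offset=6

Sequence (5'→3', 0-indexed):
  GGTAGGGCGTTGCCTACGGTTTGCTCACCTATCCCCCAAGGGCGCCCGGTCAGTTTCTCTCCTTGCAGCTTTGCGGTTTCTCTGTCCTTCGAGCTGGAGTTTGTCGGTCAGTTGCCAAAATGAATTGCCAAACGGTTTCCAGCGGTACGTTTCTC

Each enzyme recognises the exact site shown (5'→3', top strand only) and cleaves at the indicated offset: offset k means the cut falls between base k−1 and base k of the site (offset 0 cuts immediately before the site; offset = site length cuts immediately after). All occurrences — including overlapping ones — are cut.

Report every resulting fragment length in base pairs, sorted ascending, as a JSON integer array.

[1,1,3,5,6,7,7,8,8,10,11,12,12,13,14,18,19]

Scan for sites:
  WciIX GTTTCTCT/0: at [52, 75] ⇒ [52, 75]
  IvoIII CGGT/3: at [16, 46, 73, 104, 132, 142, 154] ⇒ [2, 19, 49, 76, 107, 135, 145]
  MvoI CCAAGGGC/7: at [35] ⇒ [42]
  KluI TTGC/4: at [9, 20, 62, 70, 111, 124] ⇒ [13, 24, 66, 74, 115, 128]
  AzqX CGAGCTGG/6: at [89] ⇒ [95]

Pooled cuts: [2, 13, 19, 24, 42, 49, 52, 66, 74, 75, 76, 95, 107, 115, 128, 135, 145]

Fragment lengths:
  2→13: 11 bp
  13→19: 6 bp
  19→24: 5 bp
  24→42: 18 bp
  42→49: 7 bp
  49→52: 3 bp
  52→66: 14 bp
  66→74: 8 bp
  74→75: 1 bp
  75→76: 1 bp
  76→95: 19 bp
  95→107: 12 bp
  107→115: 8 bp
  115→128: 13 bp
  128→135: 7 bp
  135→145: 10 bp
  145→2 (wrap): 155-145+2 = 12 bp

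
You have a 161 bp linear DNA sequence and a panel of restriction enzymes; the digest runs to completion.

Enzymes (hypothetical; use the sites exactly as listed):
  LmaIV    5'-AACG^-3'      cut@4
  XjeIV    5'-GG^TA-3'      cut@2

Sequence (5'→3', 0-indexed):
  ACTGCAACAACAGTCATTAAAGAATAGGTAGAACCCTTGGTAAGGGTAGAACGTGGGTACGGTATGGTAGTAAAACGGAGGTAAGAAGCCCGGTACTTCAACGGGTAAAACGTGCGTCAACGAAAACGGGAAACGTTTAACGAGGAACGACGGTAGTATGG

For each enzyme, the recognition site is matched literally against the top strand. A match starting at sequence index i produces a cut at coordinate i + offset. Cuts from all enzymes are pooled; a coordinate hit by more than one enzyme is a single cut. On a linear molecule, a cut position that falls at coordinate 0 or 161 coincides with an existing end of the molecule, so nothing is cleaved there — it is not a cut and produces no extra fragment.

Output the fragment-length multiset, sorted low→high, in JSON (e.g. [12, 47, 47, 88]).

Per-enzyme occurrences:
  LmaIV (AACG, off=4): starts [49, 73, 99, 108, 118, 124, 131, 138, 145] → cuts [53, 77, 103, 112, 122, 128, 135, 142, 149]
  XjeIV (GGTA, off=2): starts [26, 38, 44, 55, 60, 65, 79, 91, 103, 151] → cuts [28, 40, 46, 57, 62, 67, 81, 93, 105, 153]

All cut coordinates (distinct, sorted): [28, 40, 46, 53, 57, 62, 67, 77, 81, 93, 103, 105, 112, 122, 128, 135, 142, 149, 153]

Fragment lengths:
  [0,28): 28 bp
  [28,40): 12 bp
  [40,46): 6 bp
  [46,53): 7 bp
  [53,57): 4 bp
  [57,62): 5 bp
  [62,67): 5 bp
  [67,77): 10 bp
  [77,81): 4 bp
  [81,93): 12 bp
  [93,103): 10 bp
  [103,105): 2 bp
  [105,112): 7 bp
  [112,122): 10 bp
  [122,128): 6 bp
  [128,135): 7 bp
  [135,142): 7 bp
  [142,149): 7 bp
  [149,153): 4 bp
  [153,161): 8 bp

[2,4,4,4,5,5,6,6,7,7,7,7,7,8,10,10,10,12,12,28]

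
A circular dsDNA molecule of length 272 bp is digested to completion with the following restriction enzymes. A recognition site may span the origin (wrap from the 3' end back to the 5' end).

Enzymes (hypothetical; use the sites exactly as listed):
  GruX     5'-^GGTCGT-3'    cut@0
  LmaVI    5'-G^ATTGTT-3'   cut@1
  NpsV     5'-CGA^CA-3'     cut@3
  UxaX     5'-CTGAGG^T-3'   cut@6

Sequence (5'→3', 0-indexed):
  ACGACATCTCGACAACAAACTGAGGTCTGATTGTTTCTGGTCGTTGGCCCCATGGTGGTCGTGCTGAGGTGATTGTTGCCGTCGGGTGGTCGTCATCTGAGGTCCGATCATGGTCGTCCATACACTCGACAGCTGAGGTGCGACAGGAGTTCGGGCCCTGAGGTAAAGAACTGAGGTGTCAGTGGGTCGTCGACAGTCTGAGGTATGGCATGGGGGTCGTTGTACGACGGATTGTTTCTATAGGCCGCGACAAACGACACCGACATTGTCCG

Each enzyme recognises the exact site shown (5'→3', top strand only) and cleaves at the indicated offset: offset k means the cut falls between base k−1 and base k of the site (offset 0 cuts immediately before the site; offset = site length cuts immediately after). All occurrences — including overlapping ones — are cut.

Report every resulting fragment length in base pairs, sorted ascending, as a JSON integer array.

Scan for sites:
  GruX (GGTCGT, off=0): starts [38, 56, 87, 111, 184, 214] → cuts [38, 56, 87, 111, 184, 214]
  LmaVI (GATTGTT, off=1): starts [28, 70, 229] → cuts [29, 71, 230]
  NpsV (CGACA, off=3): starts [1, 9, 126, 140, 190, 247, 254, 260] → cuts [4, 12, 129, 143, 193, 250, 257, 263]
  UxaX (CTGAGGT, off=6): starts [19, 63, 96, 132, 157, 170, 197] → cuts [25, 69, 102, 138, 163, 176, 203]

Pooled cuts: [4, 12, 25, 29, 38, 56, 69, 71, 87, 102, 111, 129, 138, 143, 163, 176, 184, 193, 203, 214, 230, 250, 257, 263]

Fragments:
  4→12: 8 bp
  12→25: 13 bp
  25→29: 4 bp
  29→38: 9 bp
  38→56: 18 bp
  56→69: 13 bp
  69→71: 2 bp
  71→87: 16 bp
  87→102: 15 bp
  102→111: 9 bp
  111→129: 18 bp
  129→138: 9 bp
  138→143: 5 bp
  143→163: 20 bp
  163→176: 13 bp
  176→184: 8 bp
  184→193: 9 bp
  193→203: 10 bp
  203→214: 11 bp
  214→230: 16 bp
  230→250: 20 bp
  250→257: 7 bp
  257→263: 6 bp
  263→4 (wrap): 272-263+4 = 13 bp

[2,4,5,6,7,8,8,9,9,9,9,10,11,13,13,13,13,15,16,16,18,18,20,20]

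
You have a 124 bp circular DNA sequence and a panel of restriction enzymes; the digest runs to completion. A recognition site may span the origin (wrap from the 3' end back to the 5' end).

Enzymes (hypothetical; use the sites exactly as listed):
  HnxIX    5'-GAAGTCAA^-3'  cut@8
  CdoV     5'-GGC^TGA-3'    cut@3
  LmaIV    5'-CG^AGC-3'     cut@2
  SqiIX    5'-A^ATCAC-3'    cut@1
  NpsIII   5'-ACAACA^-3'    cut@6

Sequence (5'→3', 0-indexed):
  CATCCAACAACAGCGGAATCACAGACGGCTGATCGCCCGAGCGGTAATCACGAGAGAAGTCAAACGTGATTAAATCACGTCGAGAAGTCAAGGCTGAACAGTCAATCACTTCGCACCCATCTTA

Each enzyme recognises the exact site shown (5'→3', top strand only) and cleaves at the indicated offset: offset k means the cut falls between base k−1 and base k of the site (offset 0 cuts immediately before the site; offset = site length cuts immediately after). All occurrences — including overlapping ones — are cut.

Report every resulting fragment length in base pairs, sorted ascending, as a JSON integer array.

Per-enzyme occurrences:
  HnxIX (GAAGTCAA, off=8): starts [55, 83] → cuts [63, 91]
  CdoV (GGCTGA, off=3): starts [26, 91] → cuts [29, 94]
  LmaIV (CGAGC, off=2): starts [37] → cuts [39]
  SqiIX (AATCAC, off=1): starts [16, 45, 72, 103] → cuts [17, 46, 73, 104]
  NpsIII (ACAACA, off=6): starts [6] → cuts [12]

Pooled cuts: [12, 17, 29, 39, 46, 63, 73, 91, 94, 104]

Fragment lengths:
  12→17: 5 bp
  17→29: 12 bp
  29→39: 10 bp
  39→46: 7 bp
  46→63: 17 bp
  63→73: 10 bp
  73→91: 18 bp
  91→94: 3 bp
  94→104: 10 bp
  104→12 (wrap): 124-104+12 = 32 bp

[3,5,7,10,10,10,12,17,18,32]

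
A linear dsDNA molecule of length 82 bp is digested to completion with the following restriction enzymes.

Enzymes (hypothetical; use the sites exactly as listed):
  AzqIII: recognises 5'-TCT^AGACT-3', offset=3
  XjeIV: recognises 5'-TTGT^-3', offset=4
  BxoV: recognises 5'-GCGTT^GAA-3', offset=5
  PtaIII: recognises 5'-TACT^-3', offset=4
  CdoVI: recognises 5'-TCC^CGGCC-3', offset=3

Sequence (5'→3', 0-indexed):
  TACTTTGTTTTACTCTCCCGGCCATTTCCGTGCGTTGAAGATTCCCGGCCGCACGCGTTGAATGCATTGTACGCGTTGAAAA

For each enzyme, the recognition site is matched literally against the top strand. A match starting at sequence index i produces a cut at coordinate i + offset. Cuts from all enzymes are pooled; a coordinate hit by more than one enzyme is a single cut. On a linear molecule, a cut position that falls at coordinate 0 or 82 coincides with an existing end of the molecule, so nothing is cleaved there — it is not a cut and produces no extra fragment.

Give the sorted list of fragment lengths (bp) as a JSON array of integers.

Site scan:
  AzqIII (TCTAGACT, off=3): no sites
  XjeIV (TTGT, off=4): starts [4, 66] → cuts [8, 70]
  BxoV (GCGTTGAA, off=5): starts [31, 54, 72] → cuts [36, 59, 77]
  PtaIII (TACT, off=4): starts [0, 10] → cuts [4, 14]
  CdoVI (TCCCGGCC, off=3): starts [15, 42] → cuts [18, 45]

All cut coordinates (distinct, sorted): [4, 8, 14, 18, 36, 45, 59, 70, 77]

Fragment lengths:
  [0,4): 4 bp
  [4,8): 4 bp
  [8,14): 6 bp
  [14,18): 4 bp
  [18,36): 18 bp
  [36,45): 9 bp
  [45,59): 14 bp
  [59,70): 11 bp
  [70,77): 7 bp
  [77,82): 5 bp

[4,4,4,5,6,7,9,11,14,18]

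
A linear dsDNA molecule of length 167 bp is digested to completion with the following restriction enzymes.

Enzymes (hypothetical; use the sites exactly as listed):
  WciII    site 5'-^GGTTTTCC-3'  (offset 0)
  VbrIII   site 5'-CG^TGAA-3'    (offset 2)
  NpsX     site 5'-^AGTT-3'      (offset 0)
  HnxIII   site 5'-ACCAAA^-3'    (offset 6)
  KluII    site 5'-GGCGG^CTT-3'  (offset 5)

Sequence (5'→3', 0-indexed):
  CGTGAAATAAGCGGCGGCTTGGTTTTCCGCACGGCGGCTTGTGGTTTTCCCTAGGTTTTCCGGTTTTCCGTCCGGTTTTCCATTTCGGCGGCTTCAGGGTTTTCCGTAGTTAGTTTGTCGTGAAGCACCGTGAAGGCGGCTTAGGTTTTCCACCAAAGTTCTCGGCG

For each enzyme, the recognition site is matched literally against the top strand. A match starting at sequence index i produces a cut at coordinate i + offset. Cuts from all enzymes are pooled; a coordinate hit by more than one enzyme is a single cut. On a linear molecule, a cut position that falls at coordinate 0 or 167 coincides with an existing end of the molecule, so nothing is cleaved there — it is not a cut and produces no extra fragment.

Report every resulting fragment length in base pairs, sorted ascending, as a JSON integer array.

[1,2,3,4,4,5,6,8,9,9,10,10,10,11,12,13,15,17,18]

Scan for sites:
  WciII (GGTTTTCC, off=0): starts [20, 42, 53, 61, 73, 97, 143] → cuts [20, 42, 53, 61, 73, 97, 143]
  VbrIII (CGTGAA, off=2): starts [0, 118, 128] → cuts [2, 120, 130]
  NpsX (AGTT, off=0): starts [107, 111, 156] → cuts [107, 111, 156]
  HnxIII (ACCAAA, off=6): starts [151] → cuts [157]
  KluII (GGCGGCTT, off=5): starts [12, 32, 86, 134] → cuts [17, 37, 91, 139]

Pooled cuts: [2, 17, 20, 37, 42, 53, 61, 73, 91, 97, 107, 111, 120, 130, 139, 143, 156, 157]

Fragment lengths:
  [0,2): 2 bp
  [2,17): 15 bp
  [17,20): 3 bp
  [20,37): 17 bp
  [37,42): 5 bp
  [42,53): 11 bp
  [53,61): 8 bp
  [61,73): 12 bp
  [73,91): 18 bp
  [91,97): 6 bp
  [97,107): 10 bp
  [107,111): 4 bp
  [111,120): 9 bp
  [120,130): 10 bp
  [130,139): 9 bp
  [139,143): 4 bp
  [143,156): 13 bp
  [156,157): 1 bp
  [157,167): 10 bp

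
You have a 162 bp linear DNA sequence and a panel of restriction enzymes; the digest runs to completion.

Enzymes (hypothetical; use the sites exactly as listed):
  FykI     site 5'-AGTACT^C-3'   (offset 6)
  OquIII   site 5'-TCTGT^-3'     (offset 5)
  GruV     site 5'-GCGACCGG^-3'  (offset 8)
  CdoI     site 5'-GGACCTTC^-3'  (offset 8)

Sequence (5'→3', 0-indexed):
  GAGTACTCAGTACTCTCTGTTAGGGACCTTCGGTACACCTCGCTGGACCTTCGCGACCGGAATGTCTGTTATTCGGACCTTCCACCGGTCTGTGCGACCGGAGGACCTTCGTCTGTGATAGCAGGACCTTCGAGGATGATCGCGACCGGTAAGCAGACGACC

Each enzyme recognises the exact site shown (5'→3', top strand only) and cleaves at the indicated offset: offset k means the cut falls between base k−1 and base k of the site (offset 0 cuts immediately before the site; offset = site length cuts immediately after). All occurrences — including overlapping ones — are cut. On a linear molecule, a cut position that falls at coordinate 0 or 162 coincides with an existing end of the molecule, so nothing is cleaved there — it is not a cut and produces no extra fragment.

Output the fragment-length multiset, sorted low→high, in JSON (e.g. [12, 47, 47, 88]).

[6,6,7,7,8,8,9,9,11,11,13,13,15,18,21]

Site scan:
  FykI AGTACTC/6: at [1, 8] ⇒ [7, 14]
  OquIII TCTGT/5: at [15, 64, 88, 111] ⇒ [20, 69, 93, 116]
  GruV GCGACCGG/8: at [52, 93, 141] ⇒ [60, 101, 149]
  CdoI GGACCTTC/8: at [23, 44, 74, 102, 123] ⇒ [31, 52, 82, 110, 131]

Pooled cuts: [7, 14, 20, 31, 52, 60, 69, 82, 93, 101, 110, 116, 131, 149]

Fragment lengths:
  [0,7): 7 bp
  [7,14): 7 bp
  [14,20): 6 bp
  [20,31): 11 bp
  [31,52): 21 bp
  [52,60): 8 bp
  [60,69): 9 bp
  [69,82): 13 bp
  [82,93): 11 bp
  [93,101): 8 bp
  [101,110): 9 bp
  [110,116): 6 bp
  [116,131): 15 bp
  [131,149): 18 bp
  [149,162): 13 bp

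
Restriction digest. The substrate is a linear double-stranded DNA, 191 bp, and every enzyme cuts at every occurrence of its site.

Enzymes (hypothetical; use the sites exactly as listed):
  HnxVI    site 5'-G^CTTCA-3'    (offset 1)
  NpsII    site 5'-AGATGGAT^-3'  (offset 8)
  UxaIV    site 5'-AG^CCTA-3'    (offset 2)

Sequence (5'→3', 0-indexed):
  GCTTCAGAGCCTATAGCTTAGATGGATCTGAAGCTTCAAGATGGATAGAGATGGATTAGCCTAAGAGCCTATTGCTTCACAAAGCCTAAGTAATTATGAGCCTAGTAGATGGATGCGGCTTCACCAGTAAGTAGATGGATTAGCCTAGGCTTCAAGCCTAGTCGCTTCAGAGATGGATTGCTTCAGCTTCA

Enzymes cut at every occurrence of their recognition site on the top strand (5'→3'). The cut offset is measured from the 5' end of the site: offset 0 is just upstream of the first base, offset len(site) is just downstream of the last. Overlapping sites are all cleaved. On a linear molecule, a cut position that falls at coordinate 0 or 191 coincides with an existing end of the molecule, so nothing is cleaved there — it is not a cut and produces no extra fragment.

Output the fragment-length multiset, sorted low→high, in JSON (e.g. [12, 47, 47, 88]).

[1,2,3,3,4,5,6,6,6,7,7,8,8,8,10,10,13,14,14,16,18,22]

Site scan:
  HnxVI (GCTTCA, off=1): starts [0, 32, 73, 117, 148, 163, 179, 185] → cuts [1, 33, 74, 118, 149, 164, 180, 186]
  NpsII (AGATGGAT, off=8): starts [19, 38, 48, 106, 132, 170] → cuts [27, 46, 56, 114, 140, 178]
  UxaIV (AGCCTA, off=2): starts [7, 57, 65, 82, 98, 141, 154] → cuts [9, 59, 67, 84, 100, 143, 156]

Pooled cuts: [1, 9, 27, 33, 46, 56, 59, 67, 74, 84, 100, 114, 118, 140, 143, 149, 156, 164, 178, 180, 186]

Fragment lengths:
  [0,1): 1 bp
  [1,9): 8 bp
  [9,27): 18 bp
  [27,33): 6 bp
  [33,46): 13 bp
  [46,56): 10 bp
  [56,59): 3 bp
  [59,67): 8 bp
  [67,74): 7 bp
  [74,84): 10 bp
  [84,100): 16 bp
  [100,114): 14 bp
  [114,118): 4 bp
  [118,140): 22 bp
  [140,143): 3 bp
  [143,149): 6 bp
  [149,156): 7 bp
  [156,164): 8 bp
  [164,178): 14 bp
  [178,180): 2 bp
  [180,186): 6 bp
  [186,191): 5 bp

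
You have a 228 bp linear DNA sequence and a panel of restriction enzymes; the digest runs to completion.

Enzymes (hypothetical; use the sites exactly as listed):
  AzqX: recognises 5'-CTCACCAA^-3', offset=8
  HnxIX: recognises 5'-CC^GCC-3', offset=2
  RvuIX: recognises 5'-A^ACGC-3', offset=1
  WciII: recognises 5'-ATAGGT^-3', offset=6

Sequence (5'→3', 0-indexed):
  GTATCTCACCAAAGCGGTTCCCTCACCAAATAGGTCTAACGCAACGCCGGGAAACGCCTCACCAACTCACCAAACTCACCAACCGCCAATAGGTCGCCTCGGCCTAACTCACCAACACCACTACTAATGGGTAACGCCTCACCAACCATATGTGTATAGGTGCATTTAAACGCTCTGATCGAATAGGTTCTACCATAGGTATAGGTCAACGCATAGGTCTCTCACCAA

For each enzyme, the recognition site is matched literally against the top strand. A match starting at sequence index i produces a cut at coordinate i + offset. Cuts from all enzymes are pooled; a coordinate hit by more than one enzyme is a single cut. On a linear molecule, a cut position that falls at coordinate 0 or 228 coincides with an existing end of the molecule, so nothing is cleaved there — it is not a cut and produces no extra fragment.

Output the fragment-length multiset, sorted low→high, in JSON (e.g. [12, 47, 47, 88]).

[2,2,3,5,6,6,8,8,9,10,10,10,10,12,12,12,12,16,17,18,19,21]

Scan for sites:
  AzqX CTCACCAA/8: at [4, 21, 57, 65, 74, 107, 137, 220] ⇒ [12, 29, 65, 73, 82, 115, 145] (position 228 is a terminus of the linear molecule — no cut)
  HnxIX CCGCC/2: at [82] ⇒ [84]
  RvuIX AACGC/1: at [37, 42, 52, 132, 168, 207] ⇒ [38, 43, 53, 133, 169, 208]
  WciII ATAGGT/6: at [29, 88, 155, 182, 194, 200, 212] ⇒ [35, 94, 161, 188, 200, 206, 218]

Pooled cuts: [12, 29, 35, 38, 43, 53, 65, 73, 82, 84, 94, 115, 133, 145, 161, 169, 188, 200, 206, 208, 218]

Fragments:
  [0,12): 12 bp
  [12,29): 17 bp
  [29,35): 6 bp
  [35,38): 3 bp
  [38,43): 5 bp
  [43,53): 10 bp
  [53,65): 12 bp
  [65,73): 8 bp
  [73,82): 9 bp
  [82,84): 2 bp
  [84,94): 10 bp
  [94,115): 21 bp
  [115,133): 18 bp
  [133,145): 12 bp
  [145,161): 16 bp
  [161,169): 8 bp
  [169,188): 19 bp
  [188,200): 12 bp
  [200,206): 6 bp
  [206,208): 2 bp
  [208,218): 10 bp
  [218,228): 10 bp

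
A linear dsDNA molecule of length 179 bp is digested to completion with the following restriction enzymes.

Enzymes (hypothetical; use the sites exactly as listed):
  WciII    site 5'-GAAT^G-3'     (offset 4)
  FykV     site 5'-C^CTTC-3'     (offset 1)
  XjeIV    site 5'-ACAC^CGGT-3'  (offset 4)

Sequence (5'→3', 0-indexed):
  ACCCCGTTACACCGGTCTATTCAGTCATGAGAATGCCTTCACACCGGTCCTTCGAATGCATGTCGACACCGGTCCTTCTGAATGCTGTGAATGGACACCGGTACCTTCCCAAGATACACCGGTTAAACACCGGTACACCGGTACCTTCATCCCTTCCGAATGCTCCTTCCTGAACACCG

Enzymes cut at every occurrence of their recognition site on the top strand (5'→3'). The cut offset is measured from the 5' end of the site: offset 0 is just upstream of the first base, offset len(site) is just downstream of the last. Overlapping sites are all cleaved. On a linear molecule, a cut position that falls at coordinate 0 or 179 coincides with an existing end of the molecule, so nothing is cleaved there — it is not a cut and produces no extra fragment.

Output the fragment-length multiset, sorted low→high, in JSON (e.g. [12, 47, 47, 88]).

[2,4,5,5,6,6,6,8,8,8,8,9,9,9,11,12,12,14,15,22]

Site scan:
  WciII GAATG/4: at [30, 53, 79, 88, 157] ⇒ [34, 57, 83, 92, 161]
  FykV CCTTC/1: at [35, 48, 73, 103, 143, 151, 164] ⇒ [36, 49, 74, 104, 144, 152, 165]
  XjeIV ACACCGGT/4: at [8, 40, 65, 94, 115, 126, 134] ⇒ [12, 44, 69, 98, 119, 130, 138]

All cut coordinates (distinct, sorted): [12, 34, 36, 44, 49, 57, 69, 74, 83, 92, 98, 104, 119, 130, 138, 144, 152, 161, 165]

Fragment lengths:
  [0,12): 12 bp
  [12,34): 22 bp
  [34,36): 2 bp
  [36,44): 8 bp
  [44,49): 5 bp
  [49,57): 8 bp
  [57,69): 12 bp
  [69,74): 5 bp
  [74,83): 9 bp
  [83,92): 9 bp
  [92,98): 6 bp
  [98,104): 6 bp
  [104,119): 15 bp
  [119,130): 11 bp
  [130,138): 8 bp
  [138,144): 6 bp
  [144,152): 8 bp
  [152,161): 9 bp
  [161,165): 4 bp
  [165,179): 14 bp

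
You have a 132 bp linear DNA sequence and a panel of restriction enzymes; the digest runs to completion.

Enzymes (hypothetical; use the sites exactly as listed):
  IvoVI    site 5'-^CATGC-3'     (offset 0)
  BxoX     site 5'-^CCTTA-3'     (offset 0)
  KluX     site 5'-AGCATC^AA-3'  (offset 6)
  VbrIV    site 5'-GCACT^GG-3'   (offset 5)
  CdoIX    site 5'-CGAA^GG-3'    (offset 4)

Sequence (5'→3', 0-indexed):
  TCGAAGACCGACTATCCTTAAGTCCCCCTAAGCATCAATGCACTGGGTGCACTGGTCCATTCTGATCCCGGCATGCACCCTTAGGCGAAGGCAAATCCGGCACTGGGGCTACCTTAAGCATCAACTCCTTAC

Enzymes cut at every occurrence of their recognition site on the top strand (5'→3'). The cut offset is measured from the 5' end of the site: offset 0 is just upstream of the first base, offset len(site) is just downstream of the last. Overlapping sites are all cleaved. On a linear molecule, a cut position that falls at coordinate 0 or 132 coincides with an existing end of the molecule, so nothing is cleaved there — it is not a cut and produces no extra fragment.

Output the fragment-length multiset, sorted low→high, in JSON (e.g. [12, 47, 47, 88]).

Site scan:
  IvoVI (CATGC, off=0): starts [71] → cuts [71]
  BxoX (CCTTA, off=0): starts [15, 78, 111, 126] → cuts [15, 78, 111, 126]
  KluX (AGCATCAA, off=6): starts [30, 116] → cuts [36, 122]
  VbrIV (GCACTGG, off=5): starts [39, 48, 99] → cuts [44, 53, 104]
  CdoIX (CGAAGG, off=4): starts [85] → cuts [89]

All cut coordinates (distinct, sorted): [15, 36, 44, 53, 71, 78, 89, 104, 111, 122, 126]

Fragment lengths:
  [0,15): 15 bp
  [15,36): 21 bp
  [36,44): 8 bp
  [44,53): 9 bp
  [53,71): 18 bp
  [71,78): 7 bp
  [78,89): 11 bp
  [89,104): 15 bp
  [104,111): 7 bp
  [111,122): 11 bp
  [122,126): 4 bp
  [126,132): 6 bp

[4,6,7,7,8,9,11,11,15,15,18,21]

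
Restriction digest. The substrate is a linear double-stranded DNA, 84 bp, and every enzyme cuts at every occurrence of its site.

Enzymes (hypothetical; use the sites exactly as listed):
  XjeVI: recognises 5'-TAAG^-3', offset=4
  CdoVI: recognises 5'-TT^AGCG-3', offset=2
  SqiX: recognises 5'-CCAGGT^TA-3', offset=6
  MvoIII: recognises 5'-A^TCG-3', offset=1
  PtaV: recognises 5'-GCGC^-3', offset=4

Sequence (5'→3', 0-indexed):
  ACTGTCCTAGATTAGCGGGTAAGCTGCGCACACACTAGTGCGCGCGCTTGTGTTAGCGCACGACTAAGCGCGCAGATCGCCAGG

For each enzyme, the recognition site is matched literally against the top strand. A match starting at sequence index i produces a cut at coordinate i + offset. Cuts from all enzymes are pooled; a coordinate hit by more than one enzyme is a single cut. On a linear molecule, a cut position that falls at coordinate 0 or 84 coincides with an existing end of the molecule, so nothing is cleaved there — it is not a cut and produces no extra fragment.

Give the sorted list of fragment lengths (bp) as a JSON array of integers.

[2,2,2,3,3,5,6,7,8,9,10,13,14]

Scan for sites:
  XjeVI TAAG/4: at [19, 64] ⇒ [23, 68]
  CdoVI TTAGCG/2: at [11, 52] ⇒ [13, 54]
  SqiX (CCAGGTTA, off=6): no sites
  MvoIII ATCG/1: at [75] ⇒ [76]
  PtaV GCGC/4: at [25, 39, 41, 43, 55, 67, 69] ⇒ [29, 43, 45, 47, 59, 71, 73]

All cut coordinates (distinct, sorted): [13, 23, 29, 43, 45, 47, 54, 59, 68, 71, 73, 76]

Fragment lengths:
  [0,13): 13 bp
  [13,23): 10 bp
  [23,29): 6 bp
  [29,43): 14 bp
  [43,45): 2 bp
  [45,47): 2 bp
  [47,54): 7 bp
  [54,59): 5 bp
  [59,68): 9 bp
  [68,71): 3 bp
  [71,73): 2 bp
  [73,76): 3 bp
  [76,84): 8 bp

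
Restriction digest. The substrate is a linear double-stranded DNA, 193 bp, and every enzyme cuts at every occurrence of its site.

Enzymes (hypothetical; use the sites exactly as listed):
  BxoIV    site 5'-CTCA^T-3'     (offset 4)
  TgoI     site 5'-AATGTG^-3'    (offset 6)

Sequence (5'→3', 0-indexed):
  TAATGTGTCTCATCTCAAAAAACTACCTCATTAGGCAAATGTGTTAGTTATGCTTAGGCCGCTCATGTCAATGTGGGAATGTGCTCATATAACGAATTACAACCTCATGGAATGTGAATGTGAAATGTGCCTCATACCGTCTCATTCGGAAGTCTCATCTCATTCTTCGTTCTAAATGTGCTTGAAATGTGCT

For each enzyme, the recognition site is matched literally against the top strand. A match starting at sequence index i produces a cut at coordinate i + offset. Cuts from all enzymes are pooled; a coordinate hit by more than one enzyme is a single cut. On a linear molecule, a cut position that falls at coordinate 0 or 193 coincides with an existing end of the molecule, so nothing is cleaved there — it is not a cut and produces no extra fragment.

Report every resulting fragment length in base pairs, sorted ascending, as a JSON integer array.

[2,4,5,5,5,6,7,7,8,9,10,10,11,13,13,18,18,20,22]

Scan for sites:
  BxoIV (CTCAT, off=4): starts [8, 26, 61, 83, 103, 130, 140, 153, 158] → cuts [12, 30, 65, 87, 107, 134, 144, 157, 162]
  TgoI (AATGTG, off=6): starts [1, 37, 69, 77, 110, 116, 123, 174, 185] → cuts [7, 43, 75, 83, 116, 122, 129, 180, 191]

Pooled cuts: [7, 12, 30, 43, 65, 75, 83, 87, 107, 116, 122, 129, 134, 144, 157, 162, 180, 191]

Fragments:
  [0,7): 7 bp
  [7,12): 5 bp
  [12,30): 18 bp
  [30,43): 13 bp
  [43,65): 22 bp
  [65,75): 10 bp
  [75,83): 8 bp
  [83,87): 4 bp
  [87,107): 20 bp
  [107,116): 9 bp
  [116,122): 6 bp
  [122,129): 7 bp
  [129,134): 5 bp
  [134,144): 10 bp
  [144,157): 13 bp
  [157,162): 5 bp
  [162,180): 18 bp
  [180,191): 11 bp
  [191,193): 2 bp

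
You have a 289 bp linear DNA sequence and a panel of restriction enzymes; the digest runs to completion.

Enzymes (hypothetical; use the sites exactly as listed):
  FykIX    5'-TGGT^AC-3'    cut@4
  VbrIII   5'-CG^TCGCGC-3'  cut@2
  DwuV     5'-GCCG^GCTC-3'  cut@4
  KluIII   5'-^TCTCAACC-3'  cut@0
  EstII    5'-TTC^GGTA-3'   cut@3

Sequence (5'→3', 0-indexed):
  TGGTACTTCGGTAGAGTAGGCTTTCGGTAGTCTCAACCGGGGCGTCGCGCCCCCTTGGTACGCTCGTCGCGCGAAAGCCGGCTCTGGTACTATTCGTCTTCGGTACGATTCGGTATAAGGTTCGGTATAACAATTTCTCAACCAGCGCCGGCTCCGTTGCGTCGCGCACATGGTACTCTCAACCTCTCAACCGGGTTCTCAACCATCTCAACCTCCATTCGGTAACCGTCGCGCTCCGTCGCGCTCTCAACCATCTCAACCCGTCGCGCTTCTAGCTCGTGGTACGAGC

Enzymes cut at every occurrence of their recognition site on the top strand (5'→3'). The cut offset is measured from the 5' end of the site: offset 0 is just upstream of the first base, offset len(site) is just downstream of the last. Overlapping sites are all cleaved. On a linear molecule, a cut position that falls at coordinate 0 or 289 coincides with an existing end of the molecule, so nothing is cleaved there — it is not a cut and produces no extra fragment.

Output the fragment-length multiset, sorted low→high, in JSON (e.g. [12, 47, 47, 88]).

Site scan:
  FykIX (TGGTAC, off=4): starts [0, 55, 84, 170, 279] → cuts [4, 59, 88, 174, 283]
  VbrIII (CGTCGCGC, off=2): starts [42, 64, 159, 226, 236, 261] → cuts [44, 66, 161, 228, 238, 263]
  DwuV (GCCGGCTC, off=4): starts [76, 146] → cuts [80, 150]
  KluIII (TCTCAACC, off=0): starts [30, 135, 176, 184, 196, 205, 244, 253] → cuts [30, 135, 176, 184, 196, 205, 244, 253]
  EstII (TTCGGTA, off=3): starts [6, 22, 98, 108, 120, 217] → cuts [9, 25, 101, 111, 123, 220]

Pooled cuts: [4, 9, 25, 30, 44, 59, 66, 80, 88, 101, 111, 123, 135, 150, 161, 174, 176, 184, 196, 205, 220, 228, 238, 244, 253, 263, 283]

Fragments:
  [0,4): 4 bp
  [4,9): 5 bp
  [9,25): 16 bp
  [25,30): 5 bp
  [30,44): 14 bp
  [44,59): 15 bp
  [59,66): 7 bp
  [66,80): 14 bp
  [80,88): 8 bp
  [88,101): 13 bp
  [101,111): 10 bp
  [111,123): 12 bp
  [123,135): 12 bp
  [135,150): 15 bp
  [150,161): 11 bp
  [161,174): 13 bp
  [174,176): 2 bp
  [176,184): 8 bp
  [184,196): 12 bp
  [196,205): 9 bp
  [205,220): 15 bp
  [220,228): 8 bp
  [228,238): 10 bp
  [238,244): 6 bp
  [244,253): 9 bp
  [253,263): 10 bp
  [263,283): 20 bp
  [283,289): 6 bp

[2,4,5,5,6,6,7,8,8,8,9,9,10,10,10,11,12,12,12,13,13,14,14,15,15,15,16,20]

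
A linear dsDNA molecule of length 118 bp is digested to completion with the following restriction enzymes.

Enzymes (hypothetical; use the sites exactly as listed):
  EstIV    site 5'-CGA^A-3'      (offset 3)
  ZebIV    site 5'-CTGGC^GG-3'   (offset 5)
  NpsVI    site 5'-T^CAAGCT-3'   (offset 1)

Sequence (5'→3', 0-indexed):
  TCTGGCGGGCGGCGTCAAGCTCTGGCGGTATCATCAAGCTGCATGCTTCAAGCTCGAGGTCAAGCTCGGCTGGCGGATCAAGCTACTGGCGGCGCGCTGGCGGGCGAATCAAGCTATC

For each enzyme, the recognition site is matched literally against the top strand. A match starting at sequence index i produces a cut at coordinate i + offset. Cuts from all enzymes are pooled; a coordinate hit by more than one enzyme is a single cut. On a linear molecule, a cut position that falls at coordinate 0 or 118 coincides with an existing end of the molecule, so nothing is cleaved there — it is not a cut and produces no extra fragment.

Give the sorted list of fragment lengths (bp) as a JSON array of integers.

Scan for sites:
  EstIV (CGAA, off=3): starts [104] → cuts [107]
  ZebIV (CTGGCGG, off=5): starts [1, 21, 69, 85, 96] → cuts [6, 26, 74, 90, 101]
  NpsVI (TCAAGCT, off=1): starts [14, 33, 47, 59, 77, 108] → cuts [15, 34, 48, 60, 78, 109]

All cut coordinates (distinct, sorted): [6, 15, 26, 34, 48, 60, 74, 78, 90, 101, 107, 109]

Fragment lengths:
  [0,6): 6 bp
  [6,15): 9 bp
  [15,26): 11 bp
  [26,34): 8 bp
  [34,48): 14 bp
  [48,60): 12 bp
  [60,74): 14 bp
  [74,78): 4 bp
  [78,90): 12 bp
  [90,101): 11 bp
  [101,107): 6 bp
  [107,109): 2 bp
  [109,118): 9 bp

[2,4,6,6,8,9,9,11,11,12,12,14,14]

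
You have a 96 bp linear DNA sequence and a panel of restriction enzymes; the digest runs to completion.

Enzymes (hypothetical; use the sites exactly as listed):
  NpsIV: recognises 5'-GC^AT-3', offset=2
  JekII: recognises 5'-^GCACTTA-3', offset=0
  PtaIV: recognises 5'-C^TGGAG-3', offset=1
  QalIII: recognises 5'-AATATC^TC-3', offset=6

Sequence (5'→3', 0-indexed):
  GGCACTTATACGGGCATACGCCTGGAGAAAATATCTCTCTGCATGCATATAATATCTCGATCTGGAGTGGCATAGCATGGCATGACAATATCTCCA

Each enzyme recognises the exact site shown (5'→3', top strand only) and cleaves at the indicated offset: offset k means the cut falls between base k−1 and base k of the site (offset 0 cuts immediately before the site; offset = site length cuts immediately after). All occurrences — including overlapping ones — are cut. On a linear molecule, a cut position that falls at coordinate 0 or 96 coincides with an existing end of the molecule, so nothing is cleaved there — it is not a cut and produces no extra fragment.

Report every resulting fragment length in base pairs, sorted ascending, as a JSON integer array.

[1,4,4,5,5,6,7,7,9,10,11,13,14]

Site scan:
  NpsIV (GCAT, off=2): starts [13, 40, 44, 69, 74, 79] → cuts [15, 42, 46, 71, 76, 81]
  JekII (GCACTTA, off=0): starts [1] → cuts [1]
  PtaIV (CTGGAG, off=1): starts [21, 61] → cuts [22, 62]
  QalIII (AATATCTC, off=6): starts [29, 50, 86] → cuts [35, 56, 92]

Pooled cuts: [1, 15, 22, 35, 42, 46, 56, 62, 71, 76, 81, 92]

Fragments:
  [0,1): 1 bp
  [1,15): 14 bp
  [15,22): 7 bp
  [22,35): 13 bp
  [35,42): 7 bp
  [42,46): 4 bp
  [46,56): 10 bp
  [56,62): 6 bp
  [62,71): 9 bp
  [71,76): 5 bp
  [76,81): 5 bp
  [81,92): 11 bp
  [92,96): 4 bp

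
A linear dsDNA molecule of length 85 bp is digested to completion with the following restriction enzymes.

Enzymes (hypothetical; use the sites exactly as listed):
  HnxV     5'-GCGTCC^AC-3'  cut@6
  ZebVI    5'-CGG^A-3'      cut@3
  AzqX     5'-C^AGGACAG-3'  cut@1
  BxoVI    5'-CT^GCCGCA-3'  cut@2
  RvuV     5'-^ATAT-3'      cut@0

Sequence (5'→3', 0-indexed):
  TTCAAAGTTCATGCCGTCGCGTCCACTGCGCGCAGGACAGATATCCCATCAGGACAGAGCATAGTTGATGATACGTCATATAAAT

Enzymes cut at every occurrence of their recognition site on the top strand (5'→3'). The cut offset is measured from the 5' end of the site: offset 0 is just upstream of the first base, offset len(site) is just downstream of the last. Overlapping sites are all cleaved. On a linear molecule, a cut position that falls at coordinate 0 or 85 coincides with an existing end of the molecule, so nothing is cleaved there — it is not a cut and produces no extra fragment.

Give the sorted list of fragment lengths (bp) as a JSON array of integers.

[7,8,9,10,24,27]

Per-enzyme occurrences:
  HnxV GCGTCCAC/6: at [18] ⇒ [24]
  ZebVI (CGGA, off=3): no sites
  AzqX CAGGACAG/1: at [32, 49] ⇒ [33, 50]
  BxoVI (CTGCCGCA, off=2): no sites
  RvuV ATAT/0: at [40, 77] ⇒ [40, 77]

All cut coordinates (distinct, sorted): [24, 33, 40, 50, 77]

Fragment lengths:
  [0,24): 24 bp
  [24,33): 9 bp
  [33,40): 7 bp
  [40,50): 10 bp
  [50,77): 27 bp
  [77,85): 8 bp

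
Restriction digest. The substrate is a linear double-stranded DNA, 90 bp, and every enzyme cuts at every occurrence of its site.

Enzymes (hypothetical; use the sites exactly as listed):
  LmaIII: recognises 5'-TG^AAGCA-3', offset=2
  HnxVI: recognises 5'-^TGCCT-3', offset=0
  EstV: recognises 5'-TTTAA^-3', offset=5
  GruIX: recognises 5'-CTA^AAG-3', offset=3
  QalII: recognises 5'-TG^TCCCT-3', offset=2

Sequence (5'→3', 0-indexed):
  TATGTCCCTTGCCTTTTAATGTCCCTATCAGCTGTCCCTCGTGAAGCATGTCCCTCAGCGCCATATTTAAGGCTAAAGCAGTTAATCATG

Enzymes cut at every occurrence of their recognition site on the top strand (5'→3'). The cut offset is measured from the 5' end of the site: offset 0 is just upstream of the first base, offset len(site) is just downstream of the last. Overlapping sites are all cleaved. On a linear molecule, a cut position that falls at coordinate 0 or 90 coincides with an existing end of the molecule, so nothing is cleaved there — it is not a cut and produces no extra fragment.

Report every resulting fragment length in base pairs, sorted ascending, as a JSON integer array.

[2,4,5,5,7,9,10,13,15,20]

Per-enzyme occurrences:
  LmaIII (TGAAGCA, off=2): starts [41] → cuts [43]
  HnxVI (TGCCT, off=0): starts [9] → cuts [9]
  EstV (TTTAA, off=5): starts [14, 65] → cuts [19, 70]
  GruIX (CTAAAG, off=3): starts [72] → cuts [75]
  QalII (TGTCCCT, off=2): starts [2, 19, 32, 48] → cuts [4, 21, 34, 50]

Pooled cuts: [4, 9, 19, 21, 34, 43, 50, 70, 75]

Fragments:
  [0,4): 4 bp
  [4,9): 5 bp
  [9,19): 10 bp
  [19,21): 2 bp
  [21,34): 13 bp
  [34,43): 9 bp
  [43,50): 7 bp
  [50,70): 20 bp
  [70,75): 5 bp
  [75,90): 15 bp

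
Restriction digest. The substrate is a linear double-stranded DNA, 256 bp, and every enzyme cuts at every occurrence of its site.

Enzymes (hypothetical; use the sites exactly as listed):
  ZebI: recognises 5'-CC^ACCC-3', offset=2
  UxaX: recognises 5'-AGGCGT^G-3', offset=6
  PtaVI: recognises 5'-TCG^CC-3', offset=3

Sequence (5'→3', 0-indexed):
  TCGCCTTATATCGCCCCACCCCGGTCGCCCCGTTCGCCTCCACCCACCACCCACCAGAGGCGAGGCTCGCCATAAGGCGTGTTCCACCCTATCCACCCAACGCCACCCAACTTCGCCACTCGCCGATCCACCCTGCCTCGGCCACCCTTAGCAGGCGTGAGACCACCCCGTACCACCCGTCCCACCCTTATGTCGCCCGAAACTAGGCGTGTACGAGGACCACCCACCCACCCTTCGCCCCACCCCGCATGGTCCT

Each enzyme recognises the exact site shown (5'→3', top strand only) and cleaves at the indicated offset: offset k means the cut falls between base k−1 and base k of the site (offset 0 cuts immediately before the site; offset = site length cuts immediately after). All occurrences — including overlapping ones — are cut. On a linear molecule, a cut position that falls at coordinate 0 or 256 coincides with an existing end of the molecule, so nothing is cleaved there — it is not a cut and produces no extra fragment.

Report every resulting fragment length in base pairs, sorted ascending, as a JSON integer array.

[3,4,4,4,4,5,5,6,7,7,7,8,9,9,9,10,10,10,10,11,11,11,12,14,15,15,15,21]

Per-enzyme occurrences:
  ZebI (CCACCC, off=2): starts [15, 39, 46, 83, 92, 102, 127, 141, 162, 172, 181, 219, 223, 227, 239] → cuts [17, 41, 48, 85, 94, 104, 129, 143, 164, 174, 183, 221, 225, 229, 241]
  UxaX (AGGCGTG, off=6): starts [74, 152, 204] → cuts [80, 158, 210]
  PtaVI (TCGCC, off=3): starts [0, 10, 24, 33, 66, 112, 119, 192, 234] → cuts [3, 13, 27, 36, 69, 115, 122, 195, 237]

Pooled cuts: [3, 13, 17, 27, 36, 41, 48, 69, 80, 85, 94, 104, 115, 122, 129, 143, 158, 164, 174, 183, 195, 210, 221, 225, 229, 237, 241]

Fragments:
  [0,3): 3 bp
  [3,13): 10 bp
  [13,17): 4 bp
  [17,27): 10 bp
  [27,36): 9 bp
  [36,41): 5 bp
  [41,48): 7 bp
  [48,69): 21 bp
  [69,80): 11 bp
  [80,85): 5 bp
  [85,94): 9 bp
  [94,104): 10 bp
  [104,115): 11 bp
  [115,122): 7 bp
  [122,129): 7 bp
  [129,143): 14 bp
  [143,158): 15 bp
  [158,164): 6 bp
  [164,174): 10 bp
  [174,183): 9 bp
  [183,195): 12 bp
  [195,210): 15 bp
  [210,221): 11 bp
  [221,225): 4 bp
  [225,229): 4 bp
  [229,237): 8 bp
  [237,241): 4 bp
  [241,256): 15 bp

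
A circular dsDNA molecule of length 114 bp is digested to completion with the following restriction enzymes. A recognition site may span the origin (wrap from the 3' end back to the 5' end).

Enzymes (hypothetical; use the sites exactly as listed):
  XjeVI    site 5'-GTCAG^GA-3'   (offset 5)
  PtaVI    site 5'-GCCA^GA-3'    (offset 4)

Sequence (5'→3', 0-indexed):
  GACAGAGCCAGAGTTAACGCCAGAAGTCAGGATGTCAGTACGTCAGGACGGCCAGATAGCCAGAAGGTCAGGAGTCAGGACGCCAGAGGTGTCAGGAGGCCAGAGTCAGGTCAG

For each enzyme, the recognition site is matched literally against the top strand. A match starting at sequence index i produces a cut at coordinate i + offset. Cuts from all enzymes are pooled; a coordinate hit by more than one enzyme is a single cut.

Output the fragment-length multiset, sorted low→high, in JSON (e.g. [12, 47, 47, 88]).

Scan for sites:
  XjeVI (GTCAGGA, off=5): starts [25, 41, 66, 73, 90, 109] → cuts [0, 30, 46, 71, 78, 95]
  PtaVI (GCCAGA, off=4): starts [6, 18, 50, 58, 81, 98] → cuts [10, 22, 54, 62, 85, 102]

Pooled cuts: [0, 10, 22, 30, 46, 54, 62, 71, 78, 85, 95, 102]

Fragments:
  0→10: 10 bp
  10→22: 12 bp
  22→30: 8 bp
  30→46: 16 bp
  46→54: 8 bp
  54→62: 8 bp
  62→71: 9 bp
  71→78: 7 bp
  78→85: 7 bp
  85→95: 10 bp
  95→102: 7 bp
  102→0 (wrap): 114-102+0 = 12 bp

[7,7,7,8,8,8,9,10,10,12,12,16]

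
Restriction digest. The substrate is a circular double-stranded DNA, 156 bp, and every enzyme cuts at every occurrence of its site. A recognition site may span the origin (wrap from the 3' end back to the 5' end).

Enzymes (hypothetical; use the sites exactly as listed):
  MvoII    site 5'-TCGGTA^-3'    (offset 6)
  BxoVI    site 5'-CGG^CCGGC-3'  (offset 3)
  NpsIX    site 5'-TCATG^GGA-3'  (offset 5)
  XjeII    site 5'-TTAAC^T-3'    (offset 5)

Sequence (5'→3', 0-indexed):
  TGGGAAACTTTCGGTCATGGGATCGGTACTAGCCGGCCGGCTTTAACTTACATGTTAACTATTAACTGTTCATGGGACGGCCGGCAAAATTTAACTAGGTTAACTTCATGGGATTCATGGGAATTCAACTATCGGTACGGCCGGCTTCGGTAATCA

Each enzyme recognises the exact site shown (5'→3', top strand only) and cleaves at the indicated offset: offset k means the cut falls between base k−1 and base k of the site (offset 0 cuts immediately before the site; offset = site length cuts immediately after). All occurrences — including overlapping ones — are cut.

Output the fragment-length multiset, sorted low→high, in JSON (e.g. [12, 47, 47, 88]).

Scan for sites:
  MvoII (TCGGTA, off=6): starts [22, 131, 146] → cuts [28, 137, 152]
  BxoVI (CGGCCGGC, off=3): starts [33, 77, 137] → cuts [36, 80, 140]
  NpsIX (TCATGGGA, off=5): starts [14, 69, 105, 114, 153] → cuts [2, 19, 74, 110, 119]
  XjeII (TTAACT, off=5): starts [42, 54, 61, 90, 99] → cuts [47, 59, 66, 95, 104]

All cut coordinates (distinct, sorted): [2, 19, 28, 36, 47, 59, 66, 74, 80, 95, 104, 110, 119, 137, 140, 152]

Fragment lengths:
  2→19: 17 bp
  19→28: 9 bp
  28→36: 8 bp
  36→47: 11 bp
  47→59: 12 bp
  59→66: 7 bp
  66→74: 8 bp
  74→80: 6 bp
  80→95: 15 bp
  95→104: 9 bp
  104→110: 6 bp
  110→119: 9 bp
  119→137: 18 bp
  137→140: 3 bp
  140→152: 12 bp
  152→2 (wrap): 156-152+2 = 6 bp

[3,6,6,6,7,8,8,9,9,9,11,12,12,15,17,18]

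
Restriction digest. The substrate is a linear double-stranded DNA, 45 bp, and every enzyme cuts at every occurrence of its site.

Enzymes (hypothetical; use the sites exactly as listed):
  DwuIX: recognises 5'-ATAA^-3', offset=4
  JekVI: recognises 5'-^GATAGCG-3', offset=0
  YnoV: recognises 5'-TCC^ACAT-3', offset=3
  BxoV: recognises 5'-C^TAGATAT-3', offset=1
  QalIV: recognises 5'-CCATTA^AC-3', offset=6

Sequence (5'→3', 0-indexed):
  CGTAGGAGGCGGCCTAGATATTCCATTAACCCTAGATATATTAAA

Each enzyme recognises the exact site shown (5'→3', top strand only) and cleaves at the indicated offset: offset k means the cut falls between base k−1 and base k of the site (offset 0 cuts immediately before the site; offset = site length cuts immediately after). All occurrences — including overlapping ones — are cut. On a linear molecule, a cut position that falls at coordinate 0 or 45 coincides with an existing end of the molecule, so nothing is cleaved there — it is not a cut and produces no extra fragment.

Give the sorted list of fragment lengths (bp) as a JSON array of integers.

[4,13,14,14]

Scan for sites:
  DwuIX (ATAA, off=4): no sites
  JekVI (GATAGCG, off=0): no sites
  YnoV (TCCACAT, off=3): no sites
  BxoV (CTAGATAT, off=1): starts [13, 31] → cuts [14, 32]
  QalIV (CCATTAAC, off=6): starts [22] → cuts [28]

Pooled cuts: [14, 28, 32]

Fragment lengths:
  [0,14): 14 bp
  [14,28): 14 bp
  [28,32): 4 bp
  [32,45): 13 bp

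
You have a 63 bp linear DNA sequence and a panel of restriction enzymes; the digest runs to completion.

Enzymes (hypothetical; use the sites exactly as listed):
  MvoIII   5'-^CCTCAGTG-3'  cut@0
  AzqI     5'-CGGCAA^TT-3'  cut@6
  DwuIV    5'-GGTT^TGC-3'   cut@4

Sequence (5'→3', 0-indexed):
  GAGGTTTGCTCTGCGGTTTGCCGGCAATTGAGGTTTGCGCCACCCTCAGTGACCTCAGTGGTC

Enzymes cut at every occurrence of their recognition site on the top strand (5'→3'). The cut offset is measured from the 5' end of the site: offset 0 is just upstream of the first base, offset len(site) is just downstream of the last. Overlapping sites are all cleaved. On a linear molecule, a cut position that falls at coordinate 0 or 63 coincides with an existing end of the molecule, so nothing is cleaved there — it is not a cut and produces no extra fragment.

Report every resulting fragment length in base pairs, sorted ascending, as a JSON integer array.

[6,8,8,9,9,11,12]

Site scan:
  MvoIII (CCTCAGTG, off=0): starts [43, 52] → cuts [43, 52]
  AzqI (CGGCAATT, off=6): starts [21] → cuts [27]
  DwuIV (GGTTTGC, off=4): starts [2, 14, 31] → cuts [6, 18, 35]

All cut coordinates (distinct, sorted): [6, 18, 27, 35, 43, 52]

Fragments:
  [0,6): 6 bp
  [6,18): 12 bp
  [18,27): 9 bp
  [27,35): 8 bp
  [35,43): 8 bp
  [43,52): 9 bp
  [52,63): 11 bp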